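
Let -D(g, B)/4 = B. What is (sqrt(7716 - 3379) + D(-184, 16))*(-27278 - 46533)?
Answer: 4723904 - 73811*sqrt(4337) ≈ -1.3699e+5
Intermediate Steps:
D(g, B) = -4*B
(sqrt(7716 - 3379) + D(-184, 16))*(-27278 - 46533) = (sqrt(7716 - 3379) - 4*16)*(-27278 - 46533) = (sqrt(4337) - 64)*(-73811) = (-64 + sqrt(4337))*(-73811) = 4723904 - 73811*sqrt(4337)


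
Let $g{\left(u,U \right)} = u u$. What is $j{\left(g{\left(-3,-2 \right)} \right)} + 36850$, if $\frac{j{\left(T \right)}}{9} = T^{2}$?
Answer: $37579$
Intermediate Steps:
$g{\left(u,U \right)} = u^{2}$
$j{\left(T \right)} = 9 T^{2}$
$j{\left(g{\left(-3,-2 \right)} \right)} + 36850 = 9 \left(\left(-3\right)^{2}\right)^{2} + 36850 = 9 \cdot 9^{2} + 36850 = 9 \cdot 81 + 36850 = 729 + 36850 = 37579$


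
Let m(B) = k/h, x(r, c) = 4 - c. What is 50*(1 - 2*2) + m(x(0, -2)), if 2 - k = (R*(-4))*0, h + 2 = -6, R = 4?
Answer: -601/4 ≈ -150.25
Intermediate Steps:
h = -8 (h = -2 - 6 = -8)
k = 2 (k = 2 - 4*(-4)*0 = 2 - (-16)*0 = 2 - 1*0 = 2 + 0 = 2)
m(B) = -1/4 (m(B) = 2/(-8) = 2*(-1/8) = -1/4)
50*(1 - 2*2) + m(x(0, -2)) = 50*(1 - 2*2) - 1/4 = 50*(1 - 4) - 1/4 = 50*(-3) - 1/4 = -150 - 1/4 = -601/4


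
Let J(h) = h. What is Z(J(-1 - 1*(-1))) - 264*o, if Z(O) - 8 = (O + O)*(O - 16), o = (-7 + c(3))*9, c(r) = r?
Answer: 9512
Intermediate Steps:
o = -36 (o = (-7 + 3)*9 = -4*9 = -36)
Z(O) = 8 + 2*O*(-16 + O) (Z(O) = 8 + (O + O)*(O - 16) = 8 + (2*O)*(-16 + O) = 8 + 2*O*(-16 + O))
Z(J(-1 - 1*(-1))) - 264*o = (8 - 32*(-1 - 1*(-1)) + 2*(-1 - 1*(-1))**2) - 264*(-36) = (8 - 32*(-1 + 1) + 2*(-1 + 1)**2) + 9504 = (8 - 32*0 + 2*0**2) + 9504 = (8 + 0 + 2*0) + 9504 = (8 + 0 + 0) + 9504 = 8 + 9504 = 9512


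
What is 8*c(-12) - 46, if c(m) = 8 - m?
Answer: 114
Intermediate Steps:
8*c(-12) - 46 = 8*(8 - 1*(-12)) - 46 = 8*(8 + 12) - 46 = 8*20 - 46 = 160 - 46 = 114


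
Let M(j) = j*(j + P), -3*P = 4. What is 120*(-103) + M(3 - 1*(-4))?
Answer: -36961/3 ≈ -12320.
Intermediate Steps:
P = -4/3 (P = -⅓*4 = -4/3 ≈ -1.3333)
M(j) = j*(-4/3 + j) (M(j) = j*(j - 4/3) = j*(-4/3 + j))
120*(-103) + M(3 - 1*(-4)) = 120*(-103) + (3 - 1*(-4))*(-4 + 3*(3 - 1*(-4)))/3 = -12360 + (3 + 4)*(-4 + 3*(3 + 4))/3 = -12360 + (⅓)*7*(-4 + 3*7) = -12360 + (⅓)*7*(-4 + 21) = -12360 + (⅓)*7*17 = -12360 + 119/3 = -36961/3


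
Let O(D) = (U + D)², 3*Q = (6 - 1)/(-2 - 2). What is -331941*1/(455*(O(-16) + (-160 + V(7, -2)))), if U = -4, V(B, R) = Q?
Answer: -3983292/1308125 ≈ -3.0450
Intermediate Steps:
Q = -5/12 (Q = ((6 - 1)/(-2 - 2))/3 = (5/(-4))/3 = (5*(-¼))/3 = (⅓)*(-5/4) = -5/12 ≈ -0.41667)
V(B, R) = -5/12
O(D) = (-4 + D)²
-331941*1/(455*(O(-16) + (-160 + V(7, -2)))) = -331941*1/(455*((-4 - 16)² + (-160 - 5/12))) = -331941*1/(455*((-20)² - 1925/12)) = -331941*1/(455*(400 - 1925/12)) = -331941/((2875/12)*455) = -331941/1308125/12 = -331941*12/1308125 = -3983292/1308125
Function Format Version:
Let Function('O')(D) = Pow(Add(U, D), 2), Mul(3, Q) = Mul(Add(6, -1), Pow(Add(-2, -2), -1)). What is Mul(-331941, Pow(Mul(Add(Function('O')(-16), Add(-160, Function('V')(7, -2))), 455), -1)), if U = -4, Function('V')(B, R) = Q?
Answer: Rational(-3983292, 1308125) ≈ -3.0450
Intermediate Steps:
Q = Rational(-5, 12) (Q = Mul(Rational(1, 3), Mul(Add(6, -1), Pow(Add(-2, -2), -1))) = Mul(Rational(1, 3), Mul(5, Pow(-4, -1))) = Mul(Rational(1, 3), Mul(5, Rational(-1, 4))) = Mul(Rational(1, 3), Rational(-5, 4)) = Rational(-5, 12) ≈ -0.41667)
Function('V')(B, R) = Rational(-5, 12)
Function('O')(D) = Pow(Add(-4, D), 2)
Mul(-331941, Pow(Mul(Add(Function('O')(-16), Add(-160, Function('V')(7, -2))), 455), -1)) = Mul(-331941, Pow(Mul(Add(Pow(Add(-4, -16), 2), Add(-160, Rational(-5, 12))), 455), -1)) = Mul(-331941, Pow(Mul(Add(Pow(-20, 2), Rational(-1925, 12)), 455), -1)) = Mul(-331941, Pow(Mul(Add(400, Rational(-1925, 12)), 455), -1)) = Mul(-331941, Pow(Mul(Rational(2875, 12), 455), -1)) = Mul(-331941, Pow(Rational(1308125, 12), -1)) = Mul(-331941, Rational(12, 1308125)) = Rational(-3983292, 1308125)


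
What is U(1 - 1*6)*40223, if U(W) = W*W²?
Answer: -5027875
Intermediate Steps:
U(W) = W³
U(1 - 1*6)*40223 = (1 - 1*6)³*40223 = (1 - 6)³*40223 = (-5)³*40223 = -125*40223 = -5027875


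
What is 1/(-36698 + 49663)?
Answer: 1/12965 ≈ 7.7131e-5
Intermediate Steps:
1/(-36698 + 49663) = 1/12965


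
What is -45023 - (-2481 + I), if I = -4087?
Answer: -38455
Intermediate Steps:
-45023 - (-2481 + I) = -45023 - (-2481 - 4087) = -45023 - 1*(-6568) = -45023 + 6568 = -38455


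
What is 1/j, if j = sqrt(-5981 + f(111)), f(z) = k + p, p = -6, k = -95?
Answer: -I*sqrt(6082)/6082 ≈ -0.012823*I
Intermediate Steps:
f(z) = -101 (f(z) = -95 - 6 = -101)
j = I*sqrt(6082) (j = sqrt(-5981 - 101) = sqrt(-6082) = I*sqrt(6082) ≈ 77.987*I)
1/j = 1/(I*sqrt(6082)) = -I*sqrt(6082)/6082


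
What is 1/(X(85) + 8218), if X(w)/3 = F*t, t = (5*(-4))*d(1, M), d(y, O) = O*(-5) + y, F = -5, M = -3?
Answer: 1/13018 ≈ 7.6817e-5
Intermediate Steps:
d(y, O) = y - 5*O (d(y, O) = -5*O + y = y - 5*O)
t = -320 (t = (5*(-4))*(1 - 5*(-3)) = -20*(1 + 15) = -20*16 = -320)
X(w) = 4800 (X(w) = 3*(-5*(-320)) = 3*1600 = 4800)
1/(X(85) + 8218) = 1/(4800 + 8218) = 1/13018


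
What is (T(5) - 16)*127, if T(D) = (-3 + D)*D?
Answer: -762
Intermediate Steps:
T(D) = D*(-3 + D)
(T(5) - 16)*127 = (5*(-3 + 5) - 16)*127 = (5*2 - 16)*127 = (10 - 16)*127 = -6*127 = -762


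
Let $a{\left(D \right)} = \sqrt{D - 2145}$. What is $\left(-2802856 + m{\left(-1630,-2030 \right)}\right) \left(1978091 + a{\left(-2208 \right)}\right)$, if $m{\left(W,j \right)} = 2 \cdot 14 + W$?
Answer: $-5547473129678 - 2804458 i \sqrt{4353} \approx -5.5475 \cdot 10^{12} - 1.8503 \cdot 10^{8} i$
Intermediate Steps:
$m{\left(W,j \right)} = 28 + W$
$a{\left(D \right)} = \sqrt{-2145 + D}$
$\left(-2802856 + m{\left(-1630,-2030 \right)}\right) \left(1978091 + a{\left(-2208 \right)}\right) = \left(-2802856 + \left(28 - 1630\right)\right) \left(1978091 + \sqrt{-2145 - 2208}\right) = \left(-2802856 - 1602\right) \left(1978091 + \sqrt{-4353}\right) = - 2804458 \left(1978091 + i \sqrt{4353}\right) = -5547473129678 - 2804458 i \sqrt{4353}$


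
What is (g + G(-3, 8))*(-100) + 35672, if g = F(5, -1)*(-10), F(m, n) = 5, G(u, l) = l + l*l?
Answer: 33472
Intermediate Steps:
G(u, l) = l + l²
g = -50 (g = 5*(-10) = -50)
(g + G(-3, 8))*(-100) + 35672 = (-50 + 8*(1 + 8))*(-100) + 35672 = (-50 + 8*9)*(-100) + 35672 = (-50 + 72)*(-100) + 35672 = 22*(-100) + 35672 = -2200 + 35672 = 33472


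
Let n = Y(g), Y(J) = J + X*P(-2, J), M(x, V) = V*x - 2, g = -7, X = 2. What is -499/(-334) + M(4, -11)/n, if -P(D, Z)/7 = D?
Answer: -4885/7014 ≈ -0.69646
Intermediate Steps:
P(D, Z) = -7*D
M(x, V) = -2 + V*x
Y(J) = 28 + J (Y(J) = J + 2*(-7*(-2)) = J + 2*14 = J + 28 = 28 + J)
n = 21 (n = 28 - 7 = 21)
-499/(-334) + M(4, -11)/n = -499/(-334) + (-2 - 11*4)/21 = -499*(-1/334) + (-2 - 44)*(1/21) = 499/334 - 46*1/21 = 499/334 - 46/21 = -4885/7014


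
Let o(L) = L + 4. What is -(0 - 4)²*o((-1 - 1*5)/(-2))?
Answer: -112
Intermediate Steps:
o(L) = 4 + L
-(0 - 4)²*o((-1 - 1*5)/(-2)) = -(0 - 4)²*(4 + (-1 - 1*5)/(-2)) = -(-4)²*(4 + (-1 - 5)*(-½)) = -16*(4 - 6*(-½)) = -16*(4 + 3) = -16*7 = -1*112 = -112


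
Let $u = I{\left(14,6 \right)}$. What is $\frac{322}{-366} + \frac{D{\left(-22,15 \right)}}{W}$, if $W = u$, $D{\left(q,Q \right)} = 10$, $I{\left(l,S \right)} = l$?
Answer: $- \frac{212}{1281} \approx -0.1655$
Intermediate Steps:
$u = 14$
$W = 14$
$\frac{322}{-366} + \frac{D{\left(-22,15 \right)}}{W} = \frac{322}{-366} + \frac{10}{14} = 322 \left(- \frac{1}{366}\right) + 10 \cdot \frac{1}{14} = - \frac{161}{183} + \frac{5}{7} = - \frac{212}{1281}$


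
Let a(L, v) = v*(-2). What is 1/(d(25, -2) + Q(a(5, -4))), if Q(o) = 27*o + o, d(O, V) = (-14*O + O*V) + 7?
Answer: -1/169 ≈ -0.0059172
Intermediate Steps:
a(L, v) = -2*v
d(O, V) = 7 - 14*O + O*V
Q(o) = 28*o
1/(d(25, -2) + Q(a(5, -4))) = 1/((7 - 14*25 + 25*(-2)) + 28*(-2*(-4))) = 1/((7 - 350 - 50) + 28*8) = 1/(-393 + 224) = 1/(-169) = -1/169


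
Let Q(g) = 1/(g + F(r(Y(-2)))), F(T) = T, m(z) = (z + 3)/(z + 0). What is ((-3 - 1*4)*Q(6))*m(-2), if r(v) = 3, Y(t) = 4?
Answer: 7/18 ≈ 0.38889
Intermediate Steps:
m(z) = (3 + z)/z
Q(g) = 1/(3 + g) (Q(g) = 1/(g + 3) = 1/(3 + g))
((-3 - 1*4)*Q(6))*m(-2) = ((-3 - 1*4)/(3 + 6))*((3 - 2)/(-2)) = ((-3 - 4)/9)*(-½*1) = -7*⅑*(-½) = -7/9*(-½) = 7/18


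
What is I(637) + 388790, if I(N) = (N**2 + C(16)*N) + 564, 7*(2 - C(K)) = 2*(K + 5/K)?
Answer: 6347425/8 ≈ 7.9343e+5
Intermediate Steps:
C(K) = 2 - 10/(7*K) - 2*K/7 (C(K) = 2 - 2*(K + 5/K)/7 = 2 - (2*K + 10/K)/7 = 2 + (-10/(7*K) - 2*K/7) = 2 - 10/(7*K) - 2*K/7)
I(N) = 564 + N**2 - 149*N/56 (I(N) = (N**2 + (2 - 10/7/16 - 2/7*16)*N) + 564 = (N**2 + (2 - 10/7*1/16 - 32/7)*N) + 564 = (N**2 + (2 - 5/56 - 32/7)*N) + 564 = (N**2 - 149*N/56) + 564 = 564 + N**2 - 149*N/56)
I(637) + 388790 = (564 + 637**2 - 149/56*637) + 388790 = (564 + 405769 - 13559/8) + 388790 = 3237105/8 + 388790 = 6347425/8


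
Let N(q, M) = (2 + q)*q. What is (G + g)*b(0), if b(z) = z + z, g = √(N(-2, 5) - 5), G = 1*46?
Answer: 0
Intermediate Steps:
N(q, M) = q*(2 + q)
G = 46
g = I*√5 (g = √(-2*(2 - 2) - 5) = √(-2*0 - 5) = √(0 - 5) = √(-5) = I*√5 ≈ 2.2361*I)
b(z) = 2*z
(G + g)*b(0) = (46 + I*√5)*(2*0) = (46 + I*√5)*0 = 0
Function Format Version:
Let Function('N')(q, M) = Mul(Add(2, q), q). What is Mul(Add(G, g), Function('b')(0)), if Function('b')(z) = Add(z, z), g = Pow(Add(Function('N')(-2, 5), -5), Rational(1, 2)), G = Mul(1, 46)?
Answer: 0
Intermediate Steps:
Function('N')(q, M) = Mul(q, Add(2, q))
G = 46
g = Mul(I, Pow(5, Rational(1, 2))) (g = Pow(Add(Mul(-2, Add(2, -2)), -5), Rational(1, 2)) = Pow(Add(Mul(-2, 0), -5), Rational(1, 2)) = Pow(Add(0, -5), Rational(1, 2)) = Pow(-5, Rational(1, 2)) = Mul(I, Pow(5, Rational(1, 2))) ≈ Mul(2.2361, I))
Function('b')(z) = Mul(2, z)
Mul(Add(G, g), Function('b')(0)) = Mul(Add(46, Mul(I, Pow(5, Rational(1, 2)))), Mul(2, 0)) = Mul(Add(46, Mul(I, Pow(5, Rational(1, 2)))), 0) = 0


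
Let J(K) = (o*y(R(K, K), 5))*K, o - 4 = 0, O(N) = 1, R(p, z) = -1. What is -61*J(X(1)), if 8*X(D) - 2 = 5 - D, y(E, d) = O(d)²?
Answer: -183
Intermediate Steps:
o = 4 (o = 4 + 0 = 4)
y(E, d) = 1 (y(E, d) = 1² = 1)
X(D) = 7/8 - D/8 (X(D) = ¼ + (5 - D)/8 = ¼ + (5/8 - D/8) = 7/8 - D/8)
J(K) = 4*K (J(K) = (4*1)*K = 4*K)
-61*J(X(1)) = -244*(7/8 - ⅛*1) = -244*(7/8 - ⅛) = -244*3/4 = -61*3 = -183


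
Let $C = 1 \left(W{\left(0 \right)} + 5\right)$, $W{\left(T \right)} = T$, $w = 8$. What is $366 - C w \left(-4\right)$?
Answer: $526$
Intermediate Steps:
$C = 5$ ($C = 1 \left(0 + 5\right) = 1 \cdot 5 = 5$)
$366 - C w \left(-4\right) = 366 - 5 \cdot 8 \left(-4\right) = 366 - 40 \left(-4\right) = 366 - -160 = 366 + 160 = 526$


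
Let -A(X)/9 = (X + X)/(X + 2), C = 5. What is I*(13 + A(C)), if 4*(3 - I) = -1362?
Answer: 687/14 ≈ 49.071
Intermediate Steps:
A(X) = -18*X/(2 + X) (A(X) = -9*(X + X)/(X + 2) = -9*2*X/(2 + X) = -18*X/(2 + X))
I = 687/2 (I = 3 - ¼*(-1362) = 3 + 681/2 = 687/2 ≈ 343.50)
I*(13 + A(C)) = 687*(13 - 18*5/(2 + 5))/2 = 687*(13 - 18*5/7)/2 = 687*(13 - 18*5*⅐)/2 = 687*(13 - 90/7)/2 = (687/2)*(⅐) = 687/14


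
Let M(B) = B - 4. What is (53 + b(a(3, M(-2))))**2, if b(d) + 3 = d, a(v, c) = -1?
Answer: 2401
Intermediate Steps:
M(B) = -4 + B
b(d) = -3 + d
(53 + b(a(3, M(-2))))**2 = (53 + (-3 - 1))**2 = (53 - 4)**2 = 49**2 = 2401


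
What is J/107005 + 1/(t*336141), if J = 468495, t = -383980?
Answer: 12093863093123419/2762257484673180 ≈ 4.3783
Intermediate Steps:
J/107005 + 1/(t*336141) = 468495/107005 + 1/(-383980*336141) = 468495*(1/107005) - 1/383980*1/336141 = 93699/21401 - 1/129071421180 = 12093863093123419/2762257484673180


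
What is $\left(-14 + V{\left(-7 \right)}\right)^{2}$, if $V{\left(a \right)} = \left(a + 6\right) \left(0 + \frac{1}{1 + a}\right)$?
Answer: $\frac{6889}{36} \approx 191.36$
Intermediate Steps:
$V{\left(a \right)} = \frac{6 + a}{1 + a}$
$\left(-14 + V{\left(-7 \right)}\right)^{2} = \left(-14 + \frac{6 - 7}{1 - 7}\right)^{2} = \left(-14 + \frac{1}{-6} \left(-1\right)\right)^{2} = \left(-14 - - \frac{1}{6}\right)^{2} = \left(-14 + \frac{1}{6}\right)^{2} = \left(- \frac{83}{6}\right)^{2} = \frac{6889}{36}$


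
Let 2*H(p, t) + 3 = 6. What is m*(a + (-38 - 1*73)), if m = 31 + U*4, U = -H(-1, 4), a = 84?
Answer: -675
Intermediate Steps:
H(p, t) = 3/2 (H(p, t) = -3/2 + (1/2)*6 = -3/2 + 3 = 3/2)
U = -3/2 (U = -1*3/2 = -3/2 ≈ -1.5000)
m = 25 (m = 31 - 3/2*4 = 31 - 6 = 25)
m*(a + (-38 - 1*73)) = 25*(84 + (-38 - 1*73)) = 25*(84 + (-38 - 73)) = 25*(84 - 111) = 25*(-27) = -675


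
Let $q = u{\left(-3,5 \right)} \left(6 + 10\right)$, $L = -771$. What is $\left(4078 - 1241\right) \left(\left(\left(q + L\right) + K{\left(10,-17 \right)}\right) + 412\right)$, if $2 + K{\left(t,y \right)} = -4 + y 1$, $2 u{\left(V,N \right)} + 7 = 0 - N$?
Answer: $-1356086$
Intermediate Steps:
$u{\left(V,N \right)} = - \frac{7}{2} - \frac{N}{2}$ ($u{\left(V,N \right)} = - \frac{7}{2} + \frac{0 - N}{2} = - \frac{7}{2} + \frac{\left(-1\right) N}{2} = - \frac{7}{2} - \frac{N}{2}$)
$q = -96$ ($q = \left(- \frac{7}{2} - \frac{5}{2}\right) \left(6 + 10\right) = \left(- \frac{7}{2} - \frac{5}{2}\right) 16 = \left(-6\right) 16 = -96$)
$K{\left(t,y \right)} = -6 + y$ ($K{\left(t,y \right)} = -2 + \left(-4 + y 1\right) = -2 + \left(-4 + y\right) = -6 + y$)
$\left(4078 - 1241\right) \left(\left(\left(q + L\right) + K{\left(10,-17 \right)}\right) + 412\right) = \left(4078 - 1241\right) \left(\left(\left(-96 - 771\right) - 23\right) + 412\right) = 2837 \left(\left(-867 - 23\right) + 412\right) = 2837 \left(-890 + 412\right) = 2837 \left(-478\right) = -1356086$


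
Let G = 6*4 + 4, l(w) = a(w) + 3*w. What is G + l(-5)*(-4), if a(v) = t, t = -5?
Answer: 108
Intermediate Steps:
a(v) = -5
l(w) = -5 + 3*w
G = 28 (G = 24 + 4 = 28)
G + l(-5)*(-4) = 28 + (-5 + 3*(-5))*(-4) = 28 + (-5 - 15)*(-4) = 28 - 20*(-4) = 28 + 80 = 108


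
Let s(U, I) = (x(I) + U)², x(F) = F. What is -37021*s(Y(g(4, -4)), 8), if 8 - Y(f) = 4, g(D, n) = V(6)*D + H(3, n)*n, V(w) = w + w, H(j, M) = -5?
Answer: -5331024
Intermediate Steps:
V(w) = 2*w
g(D, n) = -5*n + 12*D (g(D, n) = (2*6)*D - 5*n = 12*D - 5*n = -5*n + 12*D)
Y(f) = 4 (Y(f) = 8 - 1*4 = 8 - 4 = 4)
s(U, I) = (I + U)²
-37021*s(Y(g(4, -4)), 8) = -37021*(8 + 4)² = -37021*12² = -37021*144 = -5331024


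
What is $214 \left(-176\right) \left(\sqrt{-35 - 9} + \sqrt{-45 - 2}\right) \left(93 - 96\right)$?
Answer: $112992 i \left(\sqrt{47} + 2 \sqrt{11}\right) \approx 1.5241 \cdot 10^{6} i$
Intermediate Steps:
$214 \left(-176\right) \left(\sqrt{-35 - 9} + \sqrt{-45 - 2}\right) \left(93 - 96\right) = - 37664 \left(\sqrt{-44} + \sqrt{-47}\right) \left(-3\right) = - 37664 \left(2 i \sqrt{11} + i \sqrt{47}\right) \left(-3\right) = - 37664 \left(i \sqrt{47} + 2 i \sqrt{11}\right) \left(-3\right) = - 37664 \left(- 6 i \sqrt{11} - 3 i \sqrt{47}\right) = 112992 i \sqrt{47} + 225984 i \sqrt{11}$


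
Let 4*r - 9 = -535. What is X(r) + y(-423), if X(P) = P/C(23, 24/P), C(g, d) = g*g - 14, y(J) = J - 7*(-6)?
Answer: -392693/1030 ≈ -381.26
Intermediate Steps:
r = -263/2 (r = 9/4 + (¼)*(-535) = 9/4 - 535/4 = -263/2 ≈ -131.50)
y(J) = 42 + J (y(J) = J + 42 = 42 + J)
C(g, d) = -14 + g² (C(g, d) = g² - 14 = -14 + g²)
X(P) = P/515 (X(P) = P/(-14 + 23²) = P/(-14 + 529) = P/515)
X(r) + y(-423) = (1/515)*(-263/2) + (42 - 423) = -263/1030 - 381 = -392693/1030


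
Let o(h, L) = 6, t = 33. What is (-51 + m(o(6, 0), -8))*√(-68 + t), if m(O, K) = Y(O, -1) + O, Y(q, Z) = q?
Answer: -39*I*√35 ≈ -230.73*I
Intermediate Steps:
m(O, K) = 2*O (m(O, K) = O + O = 2*O)
(-51 + m(o(6, 0), -8))*√(-68 + t) = (-51 + 2*6)*√(-68 + 33) = (-51 + 12)*√(-35) = -39*I*√35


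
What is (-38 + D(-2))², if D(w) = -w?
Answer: 1296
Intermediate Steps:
(-38 + D(-2))² = (-38 - 1*(-2))² = (-38 + 2)² = (-36)² = 1296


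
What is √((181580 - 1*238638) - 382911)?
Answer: I*√439969 ≈ 663.3*I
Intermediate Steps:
√((181580 - 1*238638) - 382911) = √((181580 - 238638) - 382911) = √(-57058 - 382911) = √(-439969) = I*√439969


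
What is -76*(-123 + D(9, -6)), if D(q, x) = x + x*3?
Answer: 11172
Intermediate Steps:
D(q, x) = 4*x (D(q, x) = x + 3*x = 4*x)
-76*(-123 + D(9, -6)) = -76*(-123 + 4*(-6)) = -76*(-123 - 24) = -76*(-147) = 11172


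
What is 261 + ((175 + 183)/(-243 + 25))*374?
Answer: -38497/109 ≈ -353.18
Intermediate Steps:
261 + ((175 + 183)/(-243 + 25))*374 = 261 + (358/(-218))*374 = 261 + (358*(-1/218))*374 = 261 - 179/109*374 = 261 - 66946/109 = -38497/109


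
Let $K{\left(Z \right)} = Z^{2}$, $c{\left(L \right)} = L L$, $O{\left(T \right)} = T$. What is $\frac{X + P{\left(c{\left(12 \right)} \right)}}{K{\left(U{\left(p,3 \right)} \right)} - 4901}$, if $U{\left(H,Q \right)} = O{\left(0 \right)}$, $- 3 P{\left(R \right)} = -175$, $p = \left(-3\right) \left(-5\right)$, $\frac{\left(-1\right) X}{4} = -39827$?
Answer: $- \frac{478099}{14703} \approx -32.517$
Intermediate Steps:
$X = 159308$ ($X = \left(-4\right) \left(-39827\right) = 159308$)
$c{\left(L \right)} = L^{2}$
$p = 15$
$P{\left(R \right)} = \frac{175}{3}$ ($P{\left(R \right)} = \left(- \frac{1}{3}\right) \left(-175\right) = \frac{175}{3}$)
$U{\left(H,Q \right)} = 0$
$\frac{X + P{\left(c{\left(12 \right)} \right)}}{K{\left(U{\left(p,3 \right)} \right)} - 4901} = \frac{159308 + \frac{175}{3}}{0^{2} - 4901} = \frac{478099}{3 \left(0 - 4901\right)} = \frac{478099}{3 \left(-4901\right)} = \frac{478099}{3} \left(- \frac{1}{4901}\right) = - \frac{478099}{14703}$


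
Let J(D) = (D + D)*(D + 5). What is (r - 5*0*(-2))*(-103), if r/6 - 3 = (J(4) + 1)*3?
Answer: -137196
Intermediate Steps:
J(D) = 2*D*(5 + D) (J(D) = (2*D)*(5 + D) = 2*D*(5 + D))
r = 1332 (r = 18 + 6*((2*4*(5 + 4) + 1)*3) = 18 + 6*((2*4*9 + 1)*3) = 18 + 6*((72 + 1)*3) = 18 + 6*(73*3) = 18 + 6*219 = 18 + 1314 = 1332)
(r - 5*0*(-2))*(-103) = (1332 - 5*0*(-2))*(-103) = (1332 + 0*(-2))*(-103) = (1332 + 0)*(-103) = 1332*(-103) = -137196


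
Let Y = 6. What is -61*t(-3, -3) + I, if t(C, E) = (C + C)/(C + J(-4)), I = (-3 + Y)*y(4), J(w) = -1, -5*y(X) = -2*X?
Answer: -867/10 ≈ -86.700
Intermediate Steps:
y(X) = 2*X/5 (y(X) = -(-2)*X/5 = 2*X/5)
I = 24/5 (I = (-3 + 6)*((2/5)*4) = 3*(8/5) = 24/5 ≈ 4.8000)
t(C, E) = 2*C/(-1 + C) (t(C, E) = (C + C)/(C - 1) = (2*C)/(-1 + C) = 2*C/(-1 + C))
-61*t(-3, -3) + I = -122*(-3)/(-1 - 3) + 24/5 = -122*(-3)/(-4) + 24/5 = -122*(-3)*(-1)/4 + 24/5 = -61*3/2 + 24/5 = -183/2 + 24/5 = -867/10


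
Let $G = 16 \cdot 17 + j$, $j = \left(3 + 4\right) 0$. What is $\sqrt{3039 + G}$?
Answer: $\sqrt{3311} \approx 57.541$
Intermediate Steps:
$j = 0$ ($j = 7 \cdot 0 = 0$)
$G = 272$ ($G = 16 \cdot 17 + 0 = 272 + 0 = 272$)
$\sqrt{3039 + G} = \sqrt{3039 + 272} = \sqrt{3311}$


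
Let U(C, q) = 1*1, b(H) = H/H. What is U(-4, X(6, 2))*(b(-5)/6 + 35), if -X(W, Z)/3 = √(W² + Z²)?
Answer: 211/6 ≈ 35.167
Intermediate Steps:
X(W, Z) = -3*√(W² + Z²)
b(H) = 1
U(C, q) = 1
U(-4, X(6, 2))*(b(-5)/6 + 35) = 1*(1/6 + 35) = 1*(1*(⅙) + 35) = 1*(⅙ + 35) = 1*(211/6) = 211/6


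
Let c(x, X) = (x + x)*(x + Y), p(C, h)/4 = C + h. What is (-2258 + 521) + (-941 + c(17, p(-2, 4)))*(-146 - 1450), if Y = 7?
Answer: 197763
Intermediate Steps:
p(C, h) = 4*C + 4*h (p(C, h) = 4*(C + h) = 4*C + 4*h)
c(x, X) = 2*x*(7 + x) (c(x, X) = (x + x)*(x + 7) = (2*x)*(7 + x) = 2*x*(7 + x))
(-2258 + 521) + (-941 + c(17, p(-2, 4)))*(-146 - 1450) = (-2258 + 521) + (-941 + 2*17*(7 + 17))*(-146 - 1450) = -1737 + (-941 + 2*17*24)*(-1596) = -1737 + (-941 + 816)*(-1596) = -1737 - 125*(-1596) = -1737 + 199500 = 197763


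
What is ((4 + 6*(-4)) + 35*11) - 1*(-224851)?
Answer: 225216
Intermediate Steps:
((4 + 6*(-4)) + 35*11) - 1*(-224851) = ((4 - 24) + 385) + 224851 = (-20 + 385) + 224851 = 365 + 224851 = 225216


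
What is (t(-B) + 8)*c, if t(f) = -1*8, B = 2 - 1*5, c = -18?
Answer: 0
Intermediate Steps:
B = -3 (B = 2 - 5 = -3)
t(f) = -8
(t(-B) + 8)*c = (-8 + 8)*(-18) = 0*(-18) = 0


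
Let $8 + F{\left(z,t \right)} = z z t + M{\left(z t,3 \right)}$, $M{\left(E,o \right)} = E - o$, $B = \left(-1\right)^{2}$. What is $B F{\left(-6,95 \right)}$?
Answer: $2839$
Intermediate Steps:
$B = 1$
$F{\left(z,t \right)} = -11 + t z + t z^{2}$ ($F{\left(z,t \right)} = -8 + \left(z z t + \left(z t - 3\right)\right) = -8 + \left(z^{2} t + \left(t z - 3\right)\right) = -8 + \left(t z^{2} + \left(-3 + t z\right)\right) = -8 + \left(-3 + t z + t z^{2}\right) = -11 + t z + t z^{2}$)
$B F{\left(-6,95 \right)} = 1 \left(-11 + 95 \left(-6\right) + 95 \left(-6\right)^{2}\right) = 1 \left(-11 - 570 + 95 \cdot 36\right) = 1 \left(-11 - 570 + 3420\right) = 1 \cdot 2839 = 2839$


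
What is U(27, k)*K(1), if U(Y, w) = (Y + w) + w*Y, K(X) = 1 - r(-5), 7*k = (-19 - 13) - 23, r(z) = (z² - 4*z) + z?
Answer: 7527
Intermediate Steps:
r(z) = z² - 3*z
k = -55/7 (k = ((-19 - 13) - 23)/7 = (-32 - 23)/7 = (⅐)*(-55) = -55/7 ≈ -7.8571)
K(X) = -39 (K(X) = 1 - (-5)*(-3 - 5) = 1 - (-5)*(-8) = 1 - 1*40 = 1 - 40 = -39)
U(Y, w) = Y + w + Y*w (U(Y, w) = (Y + w) + Y*w = Y + w + Y*w)
U(27, k)*K(1) = (27 - 55/7 + 27*(-55/7))*(-39) = (27 - 55/7 - 1485/7)*(-39) = -193*(-39) = 7527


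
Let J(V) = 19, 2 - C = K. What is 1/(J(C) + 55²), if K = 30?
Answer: 1/3044 ≈ 0.00032852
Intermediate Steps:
C = -28 (C = 2 - 1*30 = 2 - 30 = -28)
1/(J(C) + 55²) = 1/(19 + 55²) = 1/(19 + 3025) = 1/3044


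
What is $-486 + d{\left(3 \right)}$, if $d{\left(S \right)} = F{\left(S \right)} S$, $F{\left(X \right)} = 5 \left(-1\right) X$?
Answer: $-531$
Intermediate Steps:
$F{\left(X \right)} = - 5 X$
$d{\left(S \right)} = - 5 S^{2}$ ($d{\left(S \right)} = - 5 S S = - 5 S^{2}$)
$-486 + d{\left(3 \right)} = -486 - 5 \cdot 3^{2} = -486 - 45 = -531$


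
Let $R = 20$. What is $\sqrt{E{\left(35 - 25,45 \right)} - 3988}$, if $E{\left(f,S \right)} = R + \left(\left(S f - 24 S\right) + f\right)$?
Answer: $2 i \sqrt{1147} \approx 67.735 i$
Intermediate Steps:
$E{\left(f,S \right)} = 20 + f - 24 S + S f$ ($E{\left(f,S \right)} = 20 + \left(\left(S f - 24 S\right) + f\right) = 20 + \left(\left(- 24 S + S f\right) + f\right) = 20 + \left(f - 24 S + S f\right) = 20 + f - 24 S + S f$)
$\sqrt{E{\left(35 - 25,45 \right)} - 3988} = \sqrt{\left(20 + \left(35 - 25\right) - 1080 + 45 \left(35 - 25\right)\right) - 3988} = \sqrt{\left(20 + 10 - 1080 + 45 \cdot 10\right) - 3988} = \sqrt{\left(20 + 10 - 1080 + 450\right) - 3988} = \sqrt{-600 - 3988} = \sqrt{-4588} = 2 i \sqrt{1147}$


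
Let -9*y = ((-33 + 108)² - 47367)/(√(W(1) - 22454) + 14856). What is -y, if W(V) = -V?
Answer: -7655792/24524799 + 1546*I*√2495/24524799 ≈ -0.31217 + 0.0031488*I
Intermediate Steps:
y = 4638/(14856 + 3*I*√2495) (y = -((-33 + 108)² - 47367)/(9*(√(-1*1 - 22454) + 14856)) = -(75² - 47367)/(9*(√(-1 - 22454) + 14856)) = -(5625 - 47367)/(9*(√(-22455) + 14856)) = -(-4638)/(3*I*√2495 + 14856) = -(-4638)/(14856 + 3*I*√2495) = 4638/(14856 + 3*I*√2495) ≈ 0.31217 - 0.0031488*I)
-y = -(7655792/24524799 - 1546*I*√2495/24524799) = -7655792/24524799 + 1546*I*√2495/24524799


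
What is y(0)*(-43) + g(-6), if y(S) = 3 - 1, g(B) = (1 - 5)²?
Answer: -70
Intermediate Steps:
g(B) = 16 (g(B) = (-4)² = 16)
y(S) = 2
y(0)*(-43) + g(-6) = 2*(-43) + 16 = -86 + 16 = -70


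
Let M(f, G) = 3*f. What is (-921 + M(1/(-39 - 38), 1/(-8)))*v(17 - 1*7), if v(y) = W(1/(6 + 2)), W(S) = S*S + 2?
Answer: -1143585/616 ≈ -1856.5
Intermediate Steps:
W(S) = 2 + S² (W(S) = S² + 2 = 2 + S²)
v(y) = 129/64 (v(y) = 2 + (1/(6 + 2))² = 2 + (1/8)² = 2 + (⅛)² = 2 + 1/64 = 129/64)
(-921 + M(1/(-39 - 38), 1/(-8)))*v(17 - 1*7) = (-921 + 3/(-39 - 38))*(129/64) = (-921 + 3/(-77))*(129/64) = (-921 + 3*(-1/77))*(129/64) = (-921 - 3/77)*(129/64) = -70920/77*129/64 = -1143585/616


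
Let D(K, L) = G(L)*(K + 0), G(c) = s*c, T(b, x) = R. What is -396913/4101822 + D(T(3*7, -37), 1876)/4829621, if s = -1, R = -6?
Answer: -1870769251541/19810245669462 ≈ -0.094434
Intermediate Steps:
T(b, x) = -6
G(c) = -c
D(K, L) = -K*L (D(K, L) = (-L)*(K + 0) = (-L)*K = -K*L)
-396913/4101822 + D(T(3*7, -37), 1876)/4829621 = -396913/4101822 - 1*(-6)*1876/4829621 = -396913*1/4101822 + 11256*(1/4829621) = -396913/4101822 + 11256/4829621 = -1870769251541/19810245669462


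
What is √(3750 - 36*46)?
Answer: √2094 ≈ 45.760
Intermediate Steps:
√(3750 - 36*46) = √(3750 - 1656) = √2094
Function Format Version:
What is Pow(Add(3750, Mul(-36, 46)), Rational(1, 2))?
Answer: Pow(2094, Rational(1, 2)) ≈ 45.760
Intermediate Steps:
Pow(Add(3750, Mul(-36, 46)), Rational(1, 2)) = Pow(Add(3750, -1656), Rational(1, 2)) = Pow(2094, Rational(1, 2))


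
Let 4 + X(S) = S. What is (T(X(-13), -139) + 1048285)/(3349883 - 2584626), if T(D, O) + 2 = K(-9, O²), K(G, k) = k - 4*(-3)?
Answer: 1067616/765257 ≈ 1.3951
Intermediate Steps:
X(S) = -4 + S
K(G, k) = 12 + k (K(G, k) = k + 12 = 12 + k)
T(D, O) = 10 + O² (T(D, O) = -2 + (12 + O²) = 10 + O²)
(T(X(-13), -139) + 1048285)/(3349883 - 2584626) = ((10 + (-139)²) + 1048285)/(3349883 - 2584626) = ((10 + 19321) + 1048285)/765257 = (19331 + 1048285)*(1/765257) = 1067616*(1/765257) = 1067616/765257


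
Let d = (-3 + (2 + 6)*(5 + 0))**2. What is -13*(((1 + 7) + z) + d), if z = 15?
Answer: -18096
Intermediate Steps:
d = 1369 (d = (-3 + 8*5)**2 = (-3 + 40)**2 = 37**2 = 1369)
-13*(((1 + 7) + z) + d) = -13*(((1 + 7) + 15) + 1369) = -13*((8 + 15) + 1369) = -13*(23 + 1369) = -13*1392 = -18096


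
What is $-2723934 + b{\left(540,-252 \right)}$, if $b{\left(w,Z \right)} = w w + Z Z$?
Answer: $-2368830$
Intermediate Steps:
$b{\left(w,Z \right)} = Z^{2} + w^{2}$ ($b{\left(w,Z \right)} = w^{2} + Z^{2} = Z^{2} + w^{2}$)
$-2723934 + b{\left(540,-252 \right)} = -2723934 + \left(\left(-252\right)^{2} + 540^{2}\right) = -2723934 + \left(63504 + 291600\right) = -2723934 + 355104 = -2368830$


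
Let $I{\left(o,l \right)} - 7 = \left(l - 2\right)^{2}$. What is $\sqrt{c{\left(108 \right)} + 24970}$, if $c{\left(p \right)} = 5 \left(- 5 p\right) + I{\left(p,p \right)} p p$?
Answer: $\sqrt{131160622} \approx 11453.0$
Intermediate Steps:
$I{\left(o,l \right)} = 7 + \left(-2 + l\right)^{2}$ ($I{\left(o,l \right)} = 7 + \left(l - 2\right)^{2} = 7 + \left(-2 + l\right)^{2}$)
$c{\left(p \right)} = - 25 p + p^{2} \left(7 + \left(-2 + p\right)^{2}\right)$ ($c{\left(p \right)} = 5 \left(- 5 p\right) + \left(7 + \left(-2 + p\right)^{2}\right) p p = - 25 p + p \left(7 + \left(-2 + p\right)^{2}\right) p = - 25 p + p^{2} \left(7 + \left(-2 + p\right)^{2}\right)$)
$\sqrt{c{\left(108 \right)} + 24970} = \sqrt{108 \left(-25 + 108 \left(7 + \left(-2 + 108\right)^{2}\right)\right) + 24970} = \sqrt{108 \left(-25 + 108 \left(7 + 106^{2}\right)\right) + 24970} = \sqrt{108 \left(-25 + 108 \left(7 + 11236\right)\right) + 24970} = \sqrt{108 \left(-25 + 108 \cdot 11243\right) + 24970} = \sqrt{108 \left(-25 + 1214244\right) + 24970} = \sqrt{108 \cdot 1214219 + 24970} = \sqrt{131135652 + 24970} = \sqrt{131160622}$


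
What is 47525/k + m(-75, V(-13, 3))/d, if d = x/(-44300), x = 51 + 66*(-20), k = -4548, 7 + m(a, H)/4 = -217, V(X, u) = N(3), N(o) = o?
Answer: -60194387875/1923804 ≈ -31289.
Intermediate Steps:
V(X, u) = 3
m(a, H) = -896 (m(a, H) = -28 + 4*(-217) = -28 - 868 = -896)
x = -1269 (x = 51 - 1320 = -1269)
d = 1269/44300 (d = -1269/(-44300) = -1269*(-1/44300) = 1269/44300 ≈ 0.028646)
47525/k + m(-75, V(-13, 3))/d = 47525/(-4548) - 896/1269/44300 = 47525*(-1/4548) - 896*44300/1269 = -47525/4548 - 39692800/1269 = -60194387875/1923804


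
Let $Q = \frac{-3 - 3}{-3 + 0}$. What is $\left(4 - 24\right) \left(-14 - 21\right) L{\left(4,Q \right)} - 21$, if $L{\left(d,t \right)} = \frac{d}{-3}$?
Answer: $- \frac{2863}{3} \approx -954.33$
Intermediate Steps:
$Q = 2$ ($Q = - \frac{6}{-3} = \left(-6\right) \left(- \frac{1}{3}\right) = 2$)
$L{\left(d,t \right)} = - \frac{d}{3}$ ($L{\left(d,t \right)} = d \left(- \frac{1}{3}\right) = - \frac{d}{3}$)
$\left(4 - 24\right) \left(-14 - 21\right) L{\left(4,Q \right)} - 21 = \left(4 - 24\right) \left(-14 - 21\right) \left(\left(- \frac{1}{3}\right) 4\right) - 21 = \left(-20\right) \left(-35\right) \left(- \frac{4}{3}\right) - 21 = 700 \left(- \frac{4}{3}\right) - 21 = - \frac{2800}{3} - 21 = - \frac{2863}{3}$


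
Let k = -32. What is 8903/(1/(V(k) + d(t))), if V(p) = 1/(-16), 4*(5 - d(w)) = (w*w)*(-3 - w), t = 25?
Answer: 623913337/16 ≈ 3.8995e+7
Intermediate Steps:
d(w) = 5 - w²*(-3 - w)/4 (d(w) = 5 - w*w*(-3 - w)/4 = 5 - w²*(-3 - w)/4)
V(p) = -1/16
8903/(1/(V(k) + d(t))) = 8903/(1/(-1/16 + (5 + (¼)*25³ + (¾)*25²))) = 8903/(1/(-1/16 + (5 + (¼)*15625 + (¾)*625))) = 8903/(1/(-1/16 + (5 + 15625/4 + 1875/4))) = 8903/(1/(-1/16 + 4380)) = 8903/(1/(70079/16)) = 8903/(16/70079) = 8903*(70079/16) = 623913337/16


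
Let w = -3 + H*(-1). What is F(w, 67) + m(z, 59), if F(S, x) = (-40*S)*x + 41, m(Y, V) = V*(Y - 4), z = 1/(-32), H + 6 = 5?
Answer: 165221/32 ≈ 5163.2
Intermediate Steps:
H = -1 (H = -6 + 5 = -1)
w = -2 (w = -3 - 1*(-1) = -3 + 1 = -2)
z = -1/32 ≈ -0.031250
m(Y, V) = V*(-4 + Y)
F(S, x) = 41 - 40*S*x (F(S, x) = -40*S*x + 41 = 41 - 40*S*x)
F(w, 67) + m(z, 59) = (41 - 40*(-2)*67) + 59*(-4 - 1/32) = (41 + 5360) + 59*(-129/32) = 5401 - 7611/32 = 165221/32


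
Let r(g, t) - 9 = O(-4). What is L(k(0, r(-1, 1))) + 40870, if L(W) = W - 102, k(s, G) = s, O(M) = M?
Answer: 40768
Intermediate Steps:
r(g, t) = 5 (r(g, t) = 9 - 4 = 5)
L(W) = -102 + W
L(k(0, r(-1, 1))) + 40870 = (-102 + 0) + 40870 = -102 + 40870 = 40768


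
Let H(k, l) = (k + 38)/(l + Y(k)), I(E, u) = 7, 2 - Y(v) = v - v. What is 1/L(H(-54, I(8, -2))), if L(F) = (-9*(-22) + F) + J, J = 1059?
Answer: 9/11297 ≈ 0.00079667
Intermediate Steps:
Y(v) = 2 (Y(v) = 2 - (v - v) = 2 - 1*0 = 2 + 0 = 2)
H(k, l) = (38 + k)/(2 + l) (H(k, l) = (k + 38)/(l + 2) = (38 + k)/(2 + l))
L(F) = 1257 + F (L(F) = (-9*(-22) + F) + 1059 = (198 + F) + 1059 = 1257 + F)
1/L(H(-54, I(8, -2))) = 1/(1257 + (38 - 54)/(2 + 7)) = 1/(1257 - 16/9) = 1/(11297/9) = 9/11297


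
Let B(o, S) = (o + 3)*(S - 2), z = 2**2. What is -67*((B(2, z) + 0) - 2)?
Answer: -536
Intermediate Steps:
z = 4
B(o, S) = (-2 + S)*(3 + o) (B(o, S) = (3 + o)*(-2 + S) = (-2 + S)*(3 + o))
-67*((B(2, z) + 0) - 2) = -67*(((-6 - 2*2 + 3*4 + 4*2) + 0) - 2) = -67*(((-6 - 4 + 12 + 8) + 0) - 2) = -67*((10 + 0) - 2) = -67*(10 - 2) = -67*8 = -536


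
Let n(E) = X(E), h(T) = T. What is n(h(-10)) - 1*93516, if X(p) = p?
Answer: -93526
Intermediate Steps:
n(E) = E
n(h(-10)) - 1*93516 = -10 - 1*93516 = -10 - 93516 = -93526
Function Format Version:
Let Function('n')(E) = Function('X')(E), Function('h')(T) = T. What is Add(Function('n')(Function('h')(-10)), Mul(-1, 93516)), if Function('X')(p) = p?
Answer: -93526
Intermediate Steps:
Function('n')(E) = E
Add(Function('n')(Function('h')(-10)), Mul(-1, 93516)) = Add(-10, Mul(-1, 93516)) = Add(-10, -93516) = -93526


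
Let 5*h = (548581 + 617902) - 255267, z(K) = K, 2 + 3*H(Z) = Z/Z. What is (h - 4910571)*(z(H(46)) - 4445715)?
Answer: 315311991022294/15 ≈ 2.1021e+13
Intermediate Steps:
H(Z) = -⅓ (H(Z) = -⅔ + (Z/Z)/3 = -⅔ + (⅓)*1 = -⅔ + ⅓ = -⅓)
h = 911216/5 (h = ((548581 + 617902) - 255267)/5 = (1166483 - 255267)/5 = (⅕)*911216 = 911216/5 ≈ 1.8224e+5)
(h - 4910571)*(z(H(46)) - 4445715) = (911216/5 - 4910571)*(-⅓ - 4445715) = -23641639/5*(-13337146/3) = 315311991022294/15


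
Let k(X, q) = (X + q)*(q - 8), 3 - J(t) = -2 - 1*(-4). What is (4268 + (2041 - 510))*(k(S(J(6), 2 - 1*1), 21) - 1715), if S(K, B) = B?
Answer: -8286771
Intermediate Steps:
J(t) = 1 (J(t) = 3 - (-2 - 1*(-4)) = 3 - (-2 + 4) = 3 - 1*2 = 3 - 2 = 1)
k(X, q) = (-8 + q)*(X + q) (k(X, q) = (X + q)*(-8 + q) = (-8 + q)*(X + q))
(4268 + (2041 - 510))*(k(S(J(6), 2 - 1*1), 21) - 1715) = (4268 + (2041 - 510))*((21² - 8*(2 - 1*1) - 8*21 + (2 - 1*1)*21) - 1715) = (4268 + 1531)*((441 - 8*(2 - 1) - 168 + (2 - 1)*21) - 1715) = 5799*((441 - 8*1 - 168 + 1*21) - 1715) = 5799*((441 - 8 - 168 + 21) - 1715) = 5799*(286 - 1715) = 5799*(-1429) = -8286771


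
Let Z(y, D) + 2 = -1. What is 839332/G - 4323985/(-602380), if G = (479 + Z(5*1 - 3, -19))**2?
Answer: 4641587611/426515159 ≈ 10.883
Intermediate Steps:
Z(y, D) = -3 (Z(y, D) = -2 - 1 = -3)
G = 226576 (G = (479 - 3)**2 = 476**2 = 226576)
839332/G - 4323985/(-602380) = 839332/226576 - 4323985/(-602380) = 839332*(1/226576) - 4323985*(-1/602380) = 209833/56644 + 864797/120476 = 4641587611/426515159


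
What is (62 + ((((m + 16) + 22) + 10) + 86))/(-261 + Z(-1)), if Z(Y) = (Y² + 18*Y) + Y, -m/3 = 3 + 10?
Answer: -157/279 ≈ -0.56272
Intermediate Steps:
m = -39 (m = -3*(3 + 10) = -3*13 = -39)
Z(Y) = Y² + 19*Y
(62 + ((((m + 16) + 22) + 10) + 86))/(-261 + Z(-1)) = (62 + ((((-39 + 16) + 22) + 10) + 86))/(-261 - (19 - 1)) = (62 + (((-23 + 22) + 10) + 86))/(-261 - 1*18) = (62 + ((-1 + 10) + 86))/(-261 - 18) = (62 + (9 + 86))/(-279) = (62 + 95)*(-1/279) = 157*(-1/279) = -157/279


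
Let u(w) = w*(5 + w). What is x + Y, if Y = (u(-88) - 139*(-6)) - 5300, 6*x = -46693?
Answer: -29665/6 ≈ -4944.2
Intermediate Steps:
x = -46693/6 (x = (⅙)*(-46693) = -46693/6 ≈ -7782.2)
Y = 2838 (Y = (-88*(5 - 88) - 139*(-6)) - 5300 = (-88*(-83) + 834) - 5300 = (7304 + 834) - 5300 = 8138 - 5300 = 2838)
x + Y = -46693/6 + 2838 = -29665/6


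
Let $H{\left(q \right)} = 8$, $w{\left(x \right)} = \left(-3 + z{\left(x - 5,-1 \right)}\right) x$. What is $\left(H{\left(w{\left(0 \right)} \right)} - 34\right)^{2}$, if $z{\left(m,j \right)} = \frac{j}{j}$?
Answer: $676$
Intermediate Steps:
$z{\left(m,j \right)} = 1$
$w{\left(x \right)} = - 2 x$ ($w{\left(x \right)} = \left(-3 + 1\right) x = - 2 x$)
$\left(H{\left(w{\left(0 \right)} \right)} - 34\right)^{2} = \left(8 - 34\right)^{2} = \left(-26\right)^{2} = 676$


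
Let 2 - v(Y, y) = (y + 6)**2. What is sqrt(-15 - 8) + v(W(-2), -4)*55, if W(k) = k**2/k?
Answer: -110 + I*sqrt(23) ≈ -110.0 + 4.7958*I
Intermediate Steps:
W(k) = k
v(Y, y) = 2 - (6 + y)**2 (v(Y, y) = 2 - (y + 6)**2 = 2 - (6 + y)**2)
sqrt(-15 - 8) + v(W(-2), -4)*55 = sqrt(-15 - 8) + (2 - (6 - 4)**2)*55 = sqrt(-23) + (2 - 1*2**2)*55 = I*sqrt(23) + (2 - 1*4)*55 = I*sqrt(23) + (2 - 4)*55 = I*sqrt(23) - 2*55 = I*sqrt(23) - 110 = -110 + I*sqrt(23)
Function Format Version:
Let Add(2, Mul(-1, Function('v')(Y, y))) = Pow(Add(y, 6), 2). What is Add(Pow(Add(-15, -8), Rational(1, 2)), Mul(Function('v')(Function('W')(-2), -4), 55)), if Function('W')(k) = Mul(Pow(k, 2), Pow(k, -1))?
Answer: Add(-110, Mul(I, Pow(23, Rational(1, 2)))) ≈ Add(-110.00, Mul(4.7958, I))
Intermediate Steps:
Function('W')(k) = k
Function('v')(Y, y) = Add(2, Mul(-1, Pow(Add(6, y), 2))) (Function('v')(Y, y) = Add(2, Mul(-1, Pow(Add(y, 6), 2))) = Add(2, Mul(-1, Pow(Add(6, y), 2))))
Add(Pow(Add(-15, -8), Rational(1, 2)), Mul(Function('v')(Function('W')(-2), -4), 55)) = Add(Pow(Add(-15, -8), Rational(1, 2)), Mul(Add(2, Mul(-1, Pow(Add(6, -4), 2))), 55)) = Add(Pow(-23, Rational(1, 2)), Mul(Add(2, Mul(-1, Pow(2, 2))), 55)) = Add(Mul(I, Pow(23, Rational(1, 2))), Mul(Add(2, Mul(-1, 4)), 55)) = Add(Mul(I, Pow(23, Rational(1, 2))), Mul(Add(2, -4), 55)) = Add(Mul(I, Pow(23, Rational(1, 2))), Mul(-2, 55)) = Add(Mul(I, Pow(23, Rational(1, 2))), -110) = Add(-110, Mul(I, Pow(23, Rational(1, 2))))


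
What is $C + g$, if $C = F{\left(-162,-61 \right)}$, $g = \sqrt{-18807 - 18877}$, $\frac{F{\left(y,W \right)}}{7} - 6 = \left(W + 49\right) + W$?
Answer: $-469 + 2 i \sqrt{9421} \approx -469.0 + 194.12 i$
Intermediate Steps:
$F{\left(y,W \right)} = 385 + 14 W$ ($F{\left(y,W \right)} = 42 + 7 \left(\left(W + 49\right) + W\right) = 42 + 7 \left(\left(49 + W\right) + W\right) = 42 + 7 \left(49 + 2 W\right) = 42 + \left(343 + 14 W\right) = 385 + 14 W$)
$g = 2 i \sqrt{9421}$ ($g = \sqrt{-37684} = 2 i \sqrt{9421} \approx 194.12 i$)
$C = -469$ ($C = 385 + 14 \left(-61\right) = 385 - 854 = -469$)
$C + g = -469 + 2 i \sqrt{9421}$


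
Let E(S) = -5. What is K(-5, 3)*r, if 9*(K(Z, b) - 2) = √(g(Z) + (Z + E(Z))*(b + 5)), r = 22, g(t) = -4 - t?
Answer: 44 + 22*I*√79/9 ≈ 44.0 + 21.727*I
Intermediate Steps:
K(Z, b) = 2 + √(-4 - Z + (-5 + Z)*(5 + b))/9 (K(Z, b) = 2 + √((-4 - Z) + (Z - 5)*(b + 5))/9 = 2 + √((-4 - Z) + (-5 + Z)*(5 + b))/9 = 2 + √(-4 - Z + (-5 + Z)*(5 + b))/9)
K(-5, 3)*r = (2 + √(-29 - 5*3 + 4*(-5) - 5*3)/9)*22 = (2 + √(-29 - 15 - 20 - 15)/9)*22 = (2 + √(-79)/9)*22 = (2 + (I*√79)/9)*22 = (2 + I*√79/9)*22 = 44 + 22*I*√79/9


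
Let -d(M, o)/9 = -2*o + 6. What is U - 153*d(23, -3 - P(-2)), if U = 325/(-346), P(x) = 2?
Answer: 7622747/346 ≈ 22031.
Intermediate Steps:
U = -325/346 (U = 325*(-1/346) = -325/346 ≈ -0.93931)
d(M, o) = -54 + 18*o (d(M, o) = -9*(-2*o + 6) = -9*(6 - 2*o) = -54 + 18*o)
U - 153*d(23, -3 - P(-2)) = -325/346 - 153*(-54 + 18*(-3 - 1*2)) = -325/346 - 153*(-54 + 18*(-3 - 2)) = -325/346 - 153*(-54 + 18*(-5)) = -325/346 - 153*(-54 - 90) = -325/346 - 153*(-144) = -325/346 + 22032 = 7622747/346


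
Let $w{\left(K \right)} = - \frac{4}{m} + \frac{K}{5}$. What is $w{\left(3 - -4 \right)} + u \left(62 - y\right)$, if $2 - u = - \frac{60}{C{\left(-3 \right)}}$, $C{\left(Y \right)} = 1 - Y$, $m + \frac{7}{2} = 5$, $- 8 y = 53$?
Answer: $\frac{139843}{120} \approx 1165.4$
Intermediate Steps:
$y = - \frac{53}{8}$ ($y = \left(- \frac{1}{8}\right) 53 = - \frac{53}{8} \approx -6.625$)
$m = \frac{3}{2}$ ($m = - \frac{7}{2} + 5 = \frac{3}{2} \approx 1.5$)
$w{\left(K \right)} = - \frac{8}{3} + \frac{K}{5}$ ($w{\left(K \right)} = - \frac{4}{\frac{3}{2}} + \frac{K}{5} = \left(-4\right) \frac{2}{3} + K \frac{1}{5} = - \frac{8}{3} + \frac{K}{5}$)
$u = 17$ ($u = 2 - - \frac{60}{1 - -3} = 2 - - \frac{60}{1 + 3} = 2 - - \frac{60}{4} = 2 - \left(-60\right) \frac{1}{4} = 2 - -15 = 2 + 15 = 17$)
$w{\left(3 - -4 \right)} + u \left(62 - y\right) = \left(- \frac{8}{3} + \frac{3 - -4}{5}\right) + 17 \left(62 - - \frac{53}{8}\right) = \left(- \frac{8}{3} + \frac{3 + 4}{5}\right) + 17 \left(62 + \frac{53}{8}\right) = \left(- \frac{8}{3} + \frac{1}{5} \cdot 7\right) + 17 \cdot \frac{549}{8} = \left(- \frac{8}{3} + \frac{7}{5}\right) + \frac{9333}{8} = - \frac{19}{15} + \frac{9333}{8} = \frac{139843}{120}$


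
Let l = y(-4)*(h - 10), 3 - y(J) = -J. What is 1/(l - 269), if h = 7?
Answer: -1/266 ≈ -0.0037594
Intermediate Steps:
y(J) = 3 + J (y(J) = 3 - (-1)*J = 3 + J)
l = 3 (l = (3 - 4)*(7 - 10) = -1*(-3) = 3)
1/(l - 269) = 1/(3 - 269) = 1/(-266) = -1/266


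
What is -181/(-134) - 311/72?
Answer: -14321/4824 ≈ -2.9687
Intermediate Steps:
-181/(-134) - 311/72 = -181*(-1/134) - 311*1/72 = 181/134 - 311/72 = -14321/4824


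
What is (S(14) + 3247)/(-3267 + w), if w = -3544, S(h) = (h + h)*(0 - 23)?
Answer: -2603/6811 ≈ -0.38218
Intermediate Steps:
S(h) = -46*h (S(h) = (2*h)*(-23) = -46*h)
(S(14) + 3247)/(-3267 + w) = (-46*14 + 3247)/(-3267 - 3544) = (-644 + 3247)/(-6811) = 2603*(-1/6811) = -2603/6811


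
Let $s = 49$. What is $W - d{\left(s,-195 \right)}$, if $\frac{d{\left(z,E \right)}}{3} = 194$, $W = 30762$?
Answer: $30180$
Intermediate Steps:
$d{\left(z,E \right)} = 582$ ($d{\left(z,E \right)} = 3 \cdot 194 = 582$)
$W - d{\left(s,-195 \right)} = 30762 - 582 = 30180$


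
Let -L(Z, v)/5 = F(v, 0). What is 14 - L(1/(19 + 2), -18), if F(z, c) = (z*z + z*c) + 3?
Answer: 1649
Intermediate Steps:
F(z, c) = 3 + z² + c*z (F(z, c) = (z² + c*z) + 3 = 3 + z² + c*z)
L(Z, v) = -15 - 5*v² (L(Z, v) = -5*(3 + v² + 0*v) = -5*(3 + v² + 0) = -5*(3 + v²) = -15 - 5*v²)
14 - L(1/(19 + 2), -18) = 14 - (-15 - 5*(-18)²) = 14 - (-15 - 5*324) = 14 - (-15 - 1620) = 14 - 1*(-1635) = 14 + 1635 = 1649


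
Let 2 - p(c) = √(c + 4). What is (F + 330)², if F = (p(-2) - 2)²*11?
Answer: 123904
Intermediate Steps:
p(c) = 2 - √(4 + c) (p(c) = 2 - √(c + 4) = 2 - √(4 + c))
F = 22 (F = ((2 - √(4 - 2)) - 2)²*11 = ((2 - √2) - 2)²*11 = (-√2)²*11 = 2*11 = 22)
(F + 330)² = (22 + 330)² = 352² = 123904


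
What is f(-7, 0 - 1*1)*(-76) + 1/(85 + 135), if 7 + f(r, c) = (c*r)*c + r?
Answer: 351121/220 ≈ 1596.0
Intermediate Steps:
f(r, c) = -7 + r + r*c² (f(r, c) = -7 + ((c*r)*c + r) = -7 + (r*c² + r) = -7 + (r + r*c²) = -7 + r + r*c²)
f(-7, 0 - 1*1)*(-76) + 1/(85 + 135) = (-7 - 7 - 7*(0 - 1*1)²)*(-76) + 1/(85 + 135) = (-7 - 7 - 7*(0 - 1)²)*(-76) + 1/220 = (-7 - 7 - 7*(-1)²)*(-76) + 1/220 = (-7 - 7 - 7*1)*(-76) + 1/220 = (-7 - 7 - 7)*(-76) + 1/220 = -21*(-76) + 1/220 = 1596 + 1/220 = 351121/220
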